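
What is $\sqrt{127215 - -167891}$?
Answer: $\sqrt{295106} \approx 543.24$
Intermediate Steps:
$\sqrt{127215 - -167891} = \sqrt{127215 + \left(-22545 + 190436\right)} = \sqrt{127215 + 167891} = \sqrt{295106}$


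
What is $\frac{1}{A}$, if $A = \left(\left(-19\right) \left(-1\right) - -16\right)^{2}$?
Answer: $\frac{1}{1225} \approx 0.00081633$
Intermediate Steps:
$A = 1225$ ($A = \left(19 + 16\right)^{2} = 35^{2} = 1225$)
$\frac{1}{A} = \frac{1}{1225}$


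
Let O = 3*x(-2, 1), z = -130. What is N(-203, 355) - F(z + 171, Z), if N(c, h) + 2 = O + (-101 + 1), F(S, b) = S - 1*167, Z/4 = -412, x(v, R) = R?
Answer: 27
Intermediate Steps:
O = 3 (O = 3*1 = 3)
Z = -1648 (Z = 4*(-412) = -1648)
F(S, b) = -167 + S (F(S, b) = S - 167 = -167 + S)
N(c, h) = -99 (N(c, h) = -2 + (3 + (-101 + 1)) = -2 + (3 - 100) = -2 - 97 = -99)
N(-203, 355) - F(z + 171, Z) = -99 - (-167 + (-130 + 171)) = -99 - (-167 + 41) = -99 - 1*(-126) = -99 + 126 = 27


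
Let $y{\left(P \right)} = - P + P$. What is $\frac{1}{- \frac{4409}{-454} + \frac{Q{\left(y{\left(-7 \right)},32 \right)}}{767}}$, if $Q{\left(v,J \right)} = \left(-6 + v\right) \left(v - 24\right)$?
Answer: $\frac{348218}{3447079} \approx 0.10102$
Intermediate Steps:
$y{\left(P \right)} = 0$
$Q{\left(v,J \right)} = \left(-24 + v\right) \left(-6 + v\right)$ ($Q{\left(v,J \right)} = \left(-6 + v\right) \left(-24 + v\right) = \left(-24 + v\right) \left(-6 + v\right)$)
$\frac{1}{- \frac{4409}{-454} + \frac{Q{\left(y{\left(-7 \right)},32 \right)}}{767}} = \frac{1}{- \frac{4409}{-454} + \frac{144 + 0^{2} - 0}{767}} = \frac{1}{\left(-4409\right) \left(- \frac{1}{454}\right) + \left(144 + 0 + 0\right) \frac{1}{767}} = \frac{1}{\frac{4409}{454} + 144 \cdot \frac{1}{767}} = \frac{1}{\frac{4409}{454} + \frac{144}{767}} = \frac{1}{\frac{3447079}{348218}} = \frac{348218}{3447079}$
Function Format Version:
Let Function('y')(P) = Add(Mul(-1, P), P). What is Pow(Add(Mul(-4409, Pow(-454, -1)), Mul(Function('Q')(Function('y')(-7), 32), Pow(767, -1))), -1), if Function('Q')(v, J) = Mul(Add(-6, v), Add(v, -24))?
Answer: Rational(348218, 3447079) ≈ 0.10102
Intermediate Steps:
Function('y')(P) = 0
Function('Q')(v, J) = Mul(Add(-24, v), Add(-6, v)) (Function('Q')(v, J) = Mul(Add(-6, v), Add(-24, v)) = Mul(Add(-24, v), Add(-6, v)))
Pow(Add(Mul(-4409, Pow(-454, -1)), Mul(Function('Q')(Function('y')(-7), 32), Pow(767, -1))), -1) = Pow(Add(Mul(-4409, Pow(-454, -1)), Mul(Add(144, Pow(0, 2), Mul(-30, 0)), Pow(767, -1))), -1) = Pow(Add(Mul(-4409, Rational(-1, 454)), Mul(Add(144, 0, 0), Rational(1, 767))), -1) = Pow(Add(Rational(4409, 454), Mul(144, Rational(1, 767))), -1) = Pow(Add(Rational(4409, 454), Rational(144, 767)), -1) = Pow(Rational(3447079, 348218), -1) = Rational(348218, 3447079)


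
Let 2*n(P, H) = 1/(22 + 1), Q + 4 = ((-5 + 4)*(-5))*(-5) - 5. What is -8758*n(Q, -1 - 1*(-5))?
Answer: -4379/23 ≈ -190.39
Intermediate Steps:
Q = -34 (Q = -4 + (((-5 + 4)*(-5))*(-5) - 5) = -4 + (-1*(-5)*(-5) - 5) = -4 + (5*(-5) - 5) = -4 + (-25 - 5) = -4 - 30 = -34)
n(P, H) = 1/46 (n(P, H) = 1/(2*(22 + 1)) = (½)/23 = (½)*(1/23) = 1/46)
-8758*n(Q, -1 - 1*(-5)) = -8758*1/46 = -4379/23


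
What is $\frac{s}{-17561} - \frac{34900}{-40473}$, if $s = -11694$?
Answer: $\frac{1086170162}{710746353} \approx 1.5282$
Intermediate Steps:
$\frac{s}{-17561} - \frac{34900}{-40473} = - \frac{11694}{-17561} - \frac{34900}{-40473} = \left(-11694\right) \left(- \frac{1}{17561}\right) - - \frac{34900}{40473} = \frac{11694}{17561} + \frac{34900}{40473} = \frac{1086170162}{710746353}$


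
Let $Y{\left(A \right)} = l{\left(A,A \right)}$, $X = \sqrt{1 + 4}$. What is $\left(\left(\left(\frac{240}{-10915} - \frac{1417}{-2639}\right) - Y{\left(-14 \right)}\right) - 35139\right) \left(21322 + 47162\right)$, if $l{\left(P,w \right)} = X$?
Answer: $- \frac{1066404393445872}{443149} - 68484 \sqrt{5} \approx -2.4066 \cdot 10^{9}$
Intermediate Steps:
$X = \sqrt{5} \approx 2.2361$
$l{\left(P,w \right)} = \sqrt{5}$
$Y{\left(A \right)} = \sqrt{5}$
$\left(\left(\left(\frac{240}{-10915} - \frac{1417}{-2639}\right) - Y{\left(-14 \right)}\right) - 35139\right) \left(21322 + 47162\right) = \left(\left(\left(\frac{240}{-10915} - \frac{1417}{-2639}\right) - \sqrt{5}\right) - 35139\right) \left(21322 + 47162\right) = \left(\left(\left(240 \left(- \frac{1}{10915}\right) - - \frac{109}{203}\right) - \sqrt{5}\right) - 35139\right) 68484 = \left(\left(\left(- \frac{48}{2183} + \frac{109}{203}\right) - \sqrt{5}\right) - 35139\right) 68484 = \left(\left(\frac{228203}{443149} - \sqrt{5}\right) - 35139\right) 68484 = \left(- \frac{15571584508}{443149} - \sqrt{5}\right) 68484 = - \frac{1066404393445872}{443149} - 68484 \sqrt{5}$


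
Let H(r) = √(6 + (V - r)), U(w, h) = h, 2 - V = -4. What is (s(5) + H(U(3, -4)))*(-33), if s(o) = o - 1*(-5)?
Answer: -462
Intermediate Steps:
V = 6 (V = 2 - 1*(-4) = 2 + 4 = 6)
H(r) = √(12 - r) (H(r) = √(6 + (6 - r)) = √(12 - r))
s(o) = 5 + o (s(o) = o + 5 = 5 + o)
(s(5) + H(U(3, -4)))*(-33) = ((5 + 5) + √(12 - 1*(-4)))*(-33) = (10 + √(12 + 4))*(-33) = (10 + √16)*(-33) = (10 + 4)*(-33) = 14*(-33) = -462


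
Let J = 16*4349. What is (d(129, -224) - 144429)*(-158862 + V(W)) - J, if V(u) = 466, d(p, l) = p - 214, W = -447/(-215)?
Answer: 22890369960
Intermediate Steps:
W = 447/215 (W = -447*(-1/215) = 447/215 ≈ 2.0791)
d(p, l) = -214 + p
J = 69584
(d(129, -224) - 144429)*(-158862 + V(W)) - J = ((-214 + 129) - 144429)*(-158862 + 466) - 1*69584 = (-85 - 144429)*(-158396) - 69584 = -144514*(-158396) - 69584 = 22890439544 - 69584 = 22890369960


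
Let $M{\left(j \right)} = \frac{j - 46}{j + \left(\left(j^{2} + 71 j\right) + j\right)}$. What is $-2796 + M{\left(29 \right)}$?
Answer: $- \frac{486505}{174} \approx -2796.0$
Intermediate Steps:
$M{\left(j \right)} = \frac{-46 + j}{j^{2} + 73 j}$ ($M{\left(j \right)} = \frac{-46 + j}{j + \left(j^{2} + 72 j\right)} = \frac{-46 + j}{j^{2} + 73 j}$)
$-2796 + M{\left(29 \right)} = -2796 + \frac{-46 + 29}{29 \left(73 + 29\right)} = -2796 + \frac{1}{29} \cdot \frac{1}{102} \left(-17\right) = -2796 - \frac{1}{174} = - \frac{486505}{174}$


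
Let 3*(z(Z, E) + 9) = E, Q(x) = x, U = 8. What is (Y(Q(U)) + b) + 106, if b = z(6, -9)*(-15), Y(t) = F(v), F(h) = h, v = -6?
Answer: 280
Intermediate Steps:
z(Z, E) = -9 + E/3
Y(t) = -6
b = 180 (b = (-9 + (⅓)*(-9))*(-15) = (-9 - 3)*(-15) = -12*(-15) = 180)
(Y(Q(U)) + b) + 106 = (-6 + 180) + 106 = 174 + 106 = 280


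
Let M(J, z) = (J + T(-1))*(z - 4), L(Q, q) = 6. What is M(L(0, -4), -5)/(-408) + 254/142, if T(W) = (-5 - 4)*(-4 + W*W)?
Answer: 24301/9656 ≈ 2.5167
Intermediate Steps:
T(W) = 36 - 9*W² (T(W) = -9*(-4 + W²) = 36 - 9*W²)
M(J, z) = (-4 + z)*(27 + J) (M(J, z) = (J + (36 - 9*(-1)²))*(z - 4) = (J + (36 - 9*1))*(-4 + z) = (J + (36 - 9))*(-4 + z) = (J + 27)*(-4 + z) = (27 + J)*(-4 + z) = (-4 + z)*(27 + J))
M(L(0, -4), -5)/(-408) + 254/142 = (-108 - 4*6 + 27*(-5) + 6*(-5))/(-408) + 254/142 = (-108 - 24 - 135 - 30)*(-1/408) + 254*(1/142) = -297*(-1/408) + 127/71 = 99/136 + 127/71 = 24301/9656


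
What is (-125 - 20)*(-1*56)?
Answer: 8120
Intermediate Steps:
(-125 - 20)*(-1*56) = -145*(-56) = 8120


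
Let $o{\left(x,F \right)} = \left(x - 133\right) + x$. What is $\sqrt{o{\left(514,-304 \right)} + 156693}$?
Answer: $2 \sqrt{39397} \approx 396.97$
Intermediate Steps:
$o{\left(x,F \right)} = -133 + 2 x$ ($o{\left(x,F \right)} = \left(x - 133\right) + x = \left(-133 + x\right) + x = -133 + 2 x$)
$\sqrt{o{\left(514,-304 \right)} + 156693} = \sqrt{\left(-133 + 2 \cdot 514\right) + 156693} = \sqrt{\left(-133 + 1028\right) + 156693} = \sqrt{895 + 156693} = \sqrt{157588} = 2 \sqrt{39397}$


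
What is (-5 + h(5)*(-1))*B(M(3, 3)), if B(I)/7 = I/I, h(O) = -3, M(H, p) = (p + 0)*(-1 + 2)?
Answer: -14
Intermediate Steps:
M(H, p) = p (M(H, p) = p*1 = p)
B(I) = 7 (B(I) = 7*(I/I) = 7*1 = 7)
(-5 + h(5)*(-1))*B(M(3, 3)) = (-5 - 3*(-1))*7 = (-5 + 3)*7 = -2*7 = -14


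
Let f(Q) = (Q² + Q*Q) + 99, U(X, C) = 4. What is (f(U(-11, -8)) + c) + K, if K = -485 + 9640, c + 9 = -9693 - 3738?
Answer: -4154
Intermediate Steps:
f(Q) = 99 + 2*Q² (f(Q) = (Q² + Q²) + 99 = 2*Q² + 99 = 99 + 2*Q²)
c = -13440 (c = -9 + (-9693 - 3738) = -9 - 13431 = -13440)
K = 9155
(f(U(-11, -8)) + c) + K = ((99 + 2*4²) - 13440) + 9155 = ((99 + 2*16) - 13440) + 9155 = ((99 + 32) - 13440) + 9155 = (131 - 13440) + 9155 = -13309 + 9155 = -4154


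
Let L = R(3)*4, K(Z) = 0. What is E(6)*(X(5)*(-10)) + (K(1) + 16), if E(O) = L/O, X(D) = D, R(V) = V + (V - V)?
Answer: -84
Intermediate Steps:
R(V) = V (R(V) = V + 0 = V)
L = 12 (L = 3*4 = 12)
E(O) = 12/O
E(6)*(X(5)*(-10)) + (K(1) + 16) = (12/6)*(5*(-10)) + (0 + 16) = (12*(⅙))*(-50) + 16 = 2*(-50) + 16 = -100 + 16 = -84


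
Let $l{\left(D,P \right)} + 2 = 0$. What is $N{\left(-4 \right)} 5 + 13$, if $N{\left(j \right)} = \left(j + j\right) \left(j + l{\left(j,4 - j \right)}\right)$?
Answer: $253$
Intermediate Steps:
$l{\left(D,P \right)} = -2$ ($l{\left(D,P \right)} = -2 + 0 = -2$)
$N{\left(j \right)} = 2 j \left(-2 + j\right)$ ($N{\left(j \right)} = \left(j + j\right) \left(j - 2\right) = 2 j \left(-2 + j\right)$)
$N{\left(-4 \right)} 5 + 13 = 2 \left(-4\right) \left(-2 - 4\right) 5 + 13 = 2 \left(-4\right) \left(-6\right) 5 + 13 = 48 \cdot 5 + 13 = 240 + 13 = 253$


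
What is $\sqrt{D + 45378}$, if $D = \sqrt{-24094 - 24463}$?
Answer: $\sqrt{45378 + i \sqrt{48557}} \approx 213.02 + 0.5172 i$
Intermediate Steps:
$D = i \sqrt{48557}$ ($D = \sqrt{-48557} = i \sqrt{48557} \approx 220.36 i$)
$\sqrt{D + 45378} = \sqrt{i \sqrt{48557} + 45378} = \sqrt{45378 + i \sqrt{48557}}$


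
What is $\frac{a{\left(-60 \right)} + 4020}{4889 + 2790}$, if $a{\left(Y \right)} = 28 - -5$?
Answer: $\frac{579}{1097} \approx 0.5278$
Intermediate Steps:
$a{\left(Y \right)} = 33$ ($a{\left(Y \right)} = 28 + 5 = 33$)
$\frac{a{\left(-60 \right)} + 4020}{4889 + 2790} = \frac{33 + 4020}{4889 + 2790} = \frac{4053}{7679} = 4053 \cdot \frac{1}{7679} = \frac{579}{1097}$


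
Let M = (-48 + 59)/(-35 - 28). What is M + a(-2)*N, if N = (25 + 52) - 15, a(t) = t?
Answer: -7823/63 ≈ -124.17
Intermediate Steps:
M = -11/63 (M = 11/(-63) = 11*(-1/63) = -11/63 ≈ -0.17460)
N = 62 (N = 77 - 15 = 62)
M + a(-2)*N = -11/63 - 2*62 = -11/63 - 124 = -7823/63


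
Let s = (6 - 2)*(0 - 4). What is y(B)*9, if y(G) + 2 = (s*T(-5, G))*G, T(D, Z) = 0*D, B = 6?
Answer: -18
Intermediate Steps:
T(D, Z) = 0
s = -16 (s = 4*(-4) = -16)
y(G) = -2 (y(G) = -2 + (-16*0)*G = -2 + 0*G = -2 + 0 = -2)
y(B)*9 = -2*9 = -18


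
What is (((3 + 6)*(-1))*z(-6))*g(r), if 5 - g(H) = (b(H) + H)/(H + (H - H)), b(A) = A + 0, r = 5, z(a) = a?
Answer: 162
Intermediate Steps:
b(A) = A
g(H) = 3 (g(H) = 5 - (H + H)/(H + (H - H)) = 5 - 2*H/(H + 0) = 5 - 2*H/H = 5 - 1*2 = 5 - 2 = 3)
(((3 + 6)*(-1))*z(-6))*g(r) = (((3 + 6)*(-1))*(-6))*3 = ((9*(-1))*(-6))*3 = -9*(-6)*3 = 54*3 = 162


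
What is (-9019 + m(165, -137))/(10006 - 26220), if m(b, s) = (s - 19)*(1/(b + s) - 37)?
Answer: 11384/56749 ≈ 0.20060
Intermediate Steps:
m(b, s) = (-37 + 1/(b + s))*(-19 + s) (m(b, s) = (-19 + s)*(-37 + 1/(b + s)) = (-37 + 1/(b + s))*(-19 + s))
(-9019 + m(165, -137))/(10006 - 26220) = (-9019 + (-19 - 37*(-137)² + 703*165 + 704*(-137) - 37*165*(-137))/(165 - 137))/(10006 - 26220) = (-9019 + (-19 - 37*18769 + 115995 - 96448 + 836385)/28)/(-16214) = (-9019 + (-19 - 694453 + 115995 - 96448 + 836385)/28)*(-1/16214) = (-9019 + (1/28)*161460)*(-1/16214) = (-9019 + 40365/7)*(-1/16214) = -22768/7*(-1/16214) = 11384/56749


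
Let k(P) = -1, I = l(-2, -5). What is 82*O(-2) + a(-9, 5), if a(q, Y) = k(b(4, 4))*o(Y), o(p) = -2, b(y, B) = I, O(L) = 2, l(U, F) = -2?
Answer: 166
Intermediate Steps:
I = -2
b(y, B) = -2
a(q, Y) = 2 (a(q, Y) = -1*(-2) = 2)
82*O(-2) + a(-9, 5) = 82*2 + 2 = 164 + 2 = 166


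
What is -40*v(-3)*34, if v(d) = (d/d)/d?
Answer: 1360/3 ≈ 453.33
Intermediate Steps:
v(d) = 1/d
-40*v(-3)*34 = -40/(-3)*34 = -40*(-1/3)*34 = (40/3)*34 = 1360/3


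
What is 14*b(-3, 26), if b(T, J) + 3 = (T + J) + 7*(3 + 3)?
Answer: 868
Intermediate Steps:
b(T, J) = 39 + J + T (b(T, J) = -3 + ((T + J) + 7*(3 + 3)) = -3 + ((J + T) + 7*6) = -3 + ((J + T) + 42) = -3 + (42 + J + T) = 39 + J + T)
14*b(-3, 26) = 14*(39 + 26 - 3) = 14*62 = 868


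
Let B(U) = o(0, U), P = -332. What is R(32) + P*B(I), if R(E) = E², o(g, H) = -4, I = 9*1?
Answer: 2352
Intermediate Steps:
I = 9
B(U) = -4
R(32) + P*B(I) = 32² - 332*(-4) = 1024 + 1328 = 2352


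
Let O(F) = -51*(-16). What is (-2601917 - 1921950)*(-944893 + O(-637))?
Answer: 4270878785759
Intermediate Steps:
O(F) = 816
(-2601917 - 1921950)*(-944893 + O(-637)) = (-2601917 - 1921950)*(-944893 + 816) = -4523867*(-944077) = 4270878785759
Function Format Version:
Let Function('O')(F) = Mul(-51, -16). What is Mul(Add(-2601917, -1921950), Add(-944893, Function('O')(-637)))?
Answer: 4270878785759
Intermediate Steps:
Function('O')(F) = 816
Mul(Add(-2601917, -1921950), Add(-944893, Function('O')(-637))) = Mul(Add(-2601917, -1921950), Add(-944893, 816)) = Mul(-4523867, -944077) = 4270878785759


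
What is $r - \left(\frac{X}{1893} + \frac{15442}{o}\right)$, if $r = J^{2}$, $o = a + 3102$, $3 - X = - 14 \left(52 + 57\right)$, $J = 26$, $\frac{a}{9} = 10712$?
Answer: $\frac{21193063364}{31395405} \approx 675.04$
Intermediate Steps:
$a = 96408$ ($a = 9 \cdot 10712 = 96408$)
$X = 1529$ ($X = 3 - - 14 \left(52 + 57\right) = 3 - \left(-14\right) 109 = 3 - -1526 = 3 + 1526 = 1529$)
$o = 99510$ ($o = 96408 + 3102 = 99510$)
$r = 676$ ($r = 26^{2} = 676$)
$r - \left(\frac{X}{1893} + \frac{15442}{o}\right) = 676 - \left(\frac{1529}{1893} + \frac{15442}{99510}\right) = 676 - \left(1529 \cdot \frac{1}{1893} + 15442 \cdot \frac{1}{99510}\right) = 676 - \left(\frac{1529}{1893} + \frac{7721}{49755}\right) = 676 - \frac{30230416}{31395405} = \frac{21193063364}{31395405}$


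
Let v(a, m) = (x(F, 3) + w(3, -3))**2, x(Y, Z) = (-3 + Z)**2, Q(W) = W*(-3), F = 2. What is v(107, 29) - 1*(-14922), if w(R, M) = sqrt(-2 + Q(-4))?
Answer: 14932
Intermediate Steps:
Q(W) = -3*W
w(R, M) = sqrt(10) (w(R, M) = sqrt(-2 - 3*(-4)) = sqrt(-2 + 12) = sqrt(10))
v(a, m) = 10 (v(a, m) = ((-3 + 3)**2 + sqrt(10))**2 = (0**2 + sqrt(10))**2 = (0 + sqrt(10))**2 = (sqrt(10))**2 = 10)
v(107, 29) - 1*(-14922) = 10 - 1*(-14922) = 10 + 14922 = 14932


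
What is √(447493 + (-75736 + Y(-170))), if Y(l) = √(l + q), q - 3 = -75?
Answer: √(371757 + 11*I*√2) ≈ 609.72 + 0.01*I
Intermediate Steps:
q = -72 (q = 3 - 75 = -72)
Y(l) = √(-72 + l) (Y(l) = √(l - 72) = √(-72 + l))
√(447493 + (-75736 + Y(-170))) = √(447493 + (-75736 + √(-72 - 170))) = √(447493 + (-75736 + √(-242))) = √(447493 + (-75736 + 11*I*√2)) = √(371757 + 11*I*√2)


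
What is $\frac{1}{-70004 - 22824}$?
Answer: $- \frac{1}{92828} \approx -1.0773 \cdot 10^{-5}$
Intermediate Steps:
$\frac{1}{-70004 - 22824} = \frac{1}{-92828} = - \frac{1}{92828}$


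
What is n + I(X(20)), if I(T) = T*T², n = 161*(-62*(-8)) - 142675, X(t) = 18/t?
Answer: -62818271/1000 ≈ -62818.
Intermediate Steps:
n = -62819 (n = 161*496 - 142675 = 79856 - 142675 = -62819)
I(T) = T³
n + I(X(20)) = -62819 + (18/20)³ = -62819 + (18*(1/20))³ = -62819 + (9/10)³ = -62819 + 729/1000 = -62818271/1000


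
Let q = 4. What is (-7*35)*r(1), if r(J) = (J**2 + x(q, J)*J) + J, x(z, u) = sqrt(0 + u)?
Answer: -735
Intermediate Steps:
x(z, u) = sqrt(u)
r(J) = J + J**2 + J**(3/2) (r(J) = (J**2 + sqrt(J)*J) + J = (J**2 + J**(3/2)) + J = J + J**2 + J**(3/2))
(-7*35)*r(1) = (-7*35)*(1*(1 + 1 + sqrt(1))) = -245*(1 + 1 + 1) = -245*3 = -735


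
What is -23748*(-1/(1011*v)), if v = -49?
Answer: -7916/16513 ≈ -0.47938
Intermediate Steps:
-23748*(-1/(1011*v)) = -23748/((-1011*(-49))) = -23748/49539 = -23748*1/49539 = -7916/16513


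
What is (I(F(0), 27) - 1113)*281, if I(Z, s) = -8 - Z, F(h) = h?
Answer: -315001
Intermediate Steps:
(I(F(0), 27) - 1113)*281 = ((-8 - 1*0) - 1113)*281 = ((-8 + 0) - 1113)*281 = (-8 - 1113)*281 = -1121*281 = -315001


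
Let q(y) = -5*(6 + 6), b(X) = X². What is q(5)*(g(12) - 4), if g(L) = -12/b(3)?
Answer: 320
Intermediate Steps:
q(y) = -60 (q(y) = -5*12 = -60)
g(L) = -4/3 (g(L) = -12/(3²) = -12/9 = -12*⅑ = -4/3)
q(5)*(g(12) - 4) = -60*(-4/3 - 4) = -60*(-16/3) = 320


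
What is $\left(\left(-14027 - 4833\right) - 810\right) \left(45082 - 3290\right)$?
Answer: $-822048640$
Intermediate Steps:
$\left(\left(-14027 - 4833\right) - 810\right) \left(45082 - 3290\right) = \left(-18860 - 810\right) 41792 = \left(-19670\right) 41792 = -822048640$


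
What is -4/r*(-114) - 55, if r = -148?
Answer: -2149/37 ≈ -58.081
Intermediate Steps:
-4/r*(-114) - 55 = -4/(-148)*(-114) - 55 = -4*(-1/148)*(-114) - 55 = (1/37)*(-114) - 55 = -114/37 - 55 = -2149/37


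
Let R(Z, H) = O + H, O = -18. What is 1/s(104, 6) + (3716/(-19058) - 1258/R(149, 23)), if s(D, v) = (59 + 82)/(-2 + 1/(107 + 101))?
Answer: -27066238607/107487120 ≈ -251.81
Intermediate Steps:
R(Z, H) = -18 + H
s(D, v) = -29328/415 (s(D, v) = 141/(-2 + 1/208) = 141/(-415/208) = 141*(-208/415) = -29328/415)
1/s(104, 6) + (3716/(-19058) - 1258/R(149, 23)) = 1/(-29328/415) + (3716/(-19058) - 1258/(-18 + 23)) = -415/29328 + (3716*(-1/19058) - 1258/5) = -415/29328 + (-1858/9529 - 1258*⅕) = -415/29328 + (-1858/9529 - 1258/5) = -415/29328 - 11996772/47645 = -27066238607/107487120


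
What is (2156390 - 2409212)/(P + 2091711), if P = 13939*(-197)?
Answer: 126411/327136 ≈ 0.38642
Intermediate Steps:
P = -2745983
(2156390 - 2409212)/(P + 2091711) = (2156390 - 2409212)/(-2745983 + 2091711) = -252822/(-654272) = -252822*(-1/654272) = 126411/327136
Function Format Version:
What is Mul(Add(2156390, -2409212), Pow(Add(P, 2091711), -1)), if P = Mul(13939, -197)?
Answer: Rational(126411, 327136) ≈ 0.38642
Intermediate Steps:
P = -2745983
Mul(Add(2156390, -2409212), Pow(Add(P, 2091711), -1)) = Mul(Add(2156390, -2409212), Pow(Add(-2745983, 2091711), -1)) = Mul(-252822, Pow(-654272, -1)) = Mul(-252822, Rational(-1, 654272)) = Rational(126411, 327136)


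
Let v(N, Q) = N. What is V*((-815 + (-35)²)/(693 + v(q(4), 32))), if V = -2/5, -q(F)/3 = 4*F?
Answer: -164/645 ≈ -0.25426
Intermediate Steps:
q(F) = -12*F
V = -⅖ (V = -2*⅕ = -⅖ ≈ -0.40000)
V*((-815 + (-35)²)/(693 + v(q(4), 32))) = -2*(-815 + (-35)²)/(5*(693 - 12*4)) = -2*(-815 + 1225)/(5*(693 - 48)) = -164/645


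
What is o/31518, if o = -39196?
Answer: -19598/15759 ≈ -1.2436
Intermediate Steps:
o/31518 = -39196/31518 = -39196*1/31518 = -19598/15759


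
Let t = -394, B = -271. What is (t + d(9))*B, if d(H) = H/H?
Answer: 106503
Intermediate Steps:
d(H) = 1
(t + d(9))*B = (-394 + 1)*(-271) = -393*(-271) = 106503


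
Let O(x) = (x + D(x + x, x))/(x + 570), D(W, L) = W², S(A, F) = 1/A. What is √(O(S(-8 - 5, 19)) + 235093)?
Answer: 2*√545237352936406/96317 ≈ 484.86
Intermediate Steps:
O(x) = (x + 4*x²)/(570 + x) (O(x) = (x + (x + x)²)/(x + 570) = (x + (2*x)²)/(570 + x) = (x + 4*x²)/(570 + x))
√(O(S(-8 - 5, 19)) + 235093) = √((1 + 4/(-8 - 5))/((-8 - 5)*(570 + 1/(-8 - 5))) + 235093) = √((1 + 4/(-13))/((-13)*(570 + 1/(-13))) + 235093) = √(-(1 + 4*(-1/13))/(13*(570 - 1/13)) + 235093) = √(-(1 - 4/13)/(13*7409/13) + 235093) = √(-1/13*13/7409*9/13 + 235093) = √(-9/96317 + 235093) = √(22643452472/96317) = 2*√545237352936406/96317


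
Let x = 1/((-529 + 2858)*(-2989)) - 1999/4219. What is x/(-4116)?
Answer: 6957902419/60443596731462 ≈ 0.00011511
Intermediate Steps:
x = -13915804838/29370066439 (x = -1/2989/2329 - 1999*1/4219 = (1/2329)*(-1/2989) - 1999/4219 = -1/6961381 - 1999/4219 = -13915804838/29370066439 ≈ -0.47381)
x/(-4116) = -13915804838/29370066439/(-4116) = -13915804838/29370066439*(-1/4116) = 6957902419/60443596731462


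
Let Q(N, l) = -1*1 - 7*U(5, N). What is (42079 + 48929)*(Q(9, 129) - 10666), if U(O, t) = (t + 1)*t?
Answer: -1028117376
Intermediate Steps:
U(O, t) = t*(1 + t) (U(O, t) = (1 + t)*t = t*(1 + t))
Q(N, l) = -1 - 7*N*(1 + N) (Q(N, l) = -1*1 - 7*N*(1 + N) = -1 - 7*N*(1 + N))
(42079 + 48929)*(Q(9, 129) - 10666) = (42079 + 48929)*((-1 - 7*9*(1 + 9)) - 10666) = 91008*((-1 - 7*9*10) - 10666) = 91008*((-1 - 630) - 10666) = 91008*(-631 - 10666) = 91008*(-11297) = -1028117376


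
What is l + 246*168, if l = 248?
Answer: 41576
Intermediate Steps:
l + 246*168 = 248 + 246*168 = 248 + 41328 = 41576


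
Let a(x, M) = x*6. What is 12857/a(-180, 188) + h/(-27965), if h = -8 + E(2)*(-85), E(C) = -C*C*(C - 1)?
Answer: -71980913/6040440 ≈ -11.917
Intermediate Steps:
a(x, M) = 6*x
E(C) = -C**2*(-1 + C)
h = 332 (h = -8 + (2**2*(1 - 1*2))*(-85) = -8 + (4*(1 - 2))*(-85) = -8 + (4*(-1))*(-85) = -8 - 4*(-85) = -8 + 340 = 332)
12857/a(-180, 188) + h/(-27965) = 12857/((6*(-180))) + 332/(-27965) = 12857/(-1080) + 332*(-1/27965) = 12857*(-1/1080) - 332/27965 = -12857/1080 - 332/27965 = -71980913/6040440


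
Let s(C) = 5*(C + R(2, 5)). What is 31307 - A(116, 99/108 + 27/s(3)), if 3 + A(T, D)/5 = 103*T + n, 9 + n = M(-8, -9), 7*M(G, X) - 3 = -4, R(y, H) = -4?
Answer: -198606/7 ≈ -28372.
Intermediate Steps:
M(G, X) = -⅐ (M(G, X) = 3/7 + (⅐)*(-4) = 3/7 - 4/7 = -⅐)
s(C) = -20 + 5*C (s(C) = 5*(C - 4) = 5*(-4 + C) = -20 + 5*C)
n = -64/7 (n = -9 - ⅐ = -64/7 ≈ -9.1429)
A(T, D) = -425/7 + 515*T (A(T, D) = -15 + 5*(103*T - 64/7) = -15 + 5*(-64/7 + 103*T) = -15 + (-320/7 + 515*T) = -425/7 + 515*T)
31307 - A(116, 99/108 + 27/s(3)) = 31307 - (-425/7 + 515*116) = 31307 - (-425/7 + 59740) = 31307 - 1*417755/7 = 31307 - 417755/7 = -198606/7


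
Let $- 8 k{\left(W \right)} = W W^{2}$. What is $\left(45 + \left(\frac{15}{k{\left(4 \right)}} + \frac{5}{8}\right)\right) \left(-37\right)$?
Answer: $- \frac{6475}{4} \approx -1618.8$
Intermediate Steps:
$k{\left(W \right)} = - \frac{W^{3}}{8}$ ($k{\left(W \right)} = - \frac{W W^{2}}{8} = - \frac{W^{3}}{8}$)
$\left(45 + \left(\frac{15}{k{\left(4 \right)}} + \frac{5}{8}\right)\right) \left(-37\right) = \left(45 + \left(\frac{15}{\left(- \frac{1}{8}\right) 4^{3}} + \frac{5}{8}\right)\right) \left(-37\right) = \left(45 + \left(\frac{15}{\left(- \frac{1}{8}\right) 64} + 5 \cdot \frac{1}{8}\right)\right) \left(-37\right) = \left(45 + \left(\frac{15}{-8} + \frac{5}{8}\right)\right) \left(-37\right) = \left(45 + \left(15 \left(- \frac{1}{8}\right) + \frac{5}{8}\right)\right) \left(-37\right) = \left(45 + \left(- \frac{15}{8} + \frac{5}{8}\right)\right) \left(-37\right) = \left(45 - \frac{5}{4}\right) \left(-37\right) = \frac{175}{4} \left(-37\right) = - \frac{6475}{4}$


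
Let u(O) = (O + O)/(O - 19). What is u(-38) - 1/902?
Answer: 3605/2706 ≈ 1.3322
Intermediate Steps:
u(O) = 2*O/(-19 + O) (u(O) = (2*O)/(-19 + O) = 2*O/(-19 + O))
u(-38) - 1/902 = 2*(-38)/(-19 - 38) - 1/902 = 2*(-38)/(-57) - 1*1/902 = 2*(-38)*(-1/57) - 1/902 = 4/3 - 1/902 = 3605/2706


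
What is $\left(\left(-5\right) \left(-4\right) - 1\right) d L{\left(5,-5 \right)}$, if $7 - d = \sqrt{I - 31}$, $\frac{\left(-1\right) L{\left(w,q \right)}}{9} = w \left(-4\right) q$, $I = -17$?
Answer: $-119700 + 68400 i \sqrt{3} \approx -1.197 \cdot 10^{5} + 1.1847 \cdot 10^{5} i$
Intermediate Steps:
$L{\left(w,q \right)} = 36 q w$ ($L{\left(w,q \right)} = - 9 w \left(-4\right) q = - 9 - 4 w q = - 9 \left(- 4 q w\right) = 36 q w$)
$d = 7 - 4 i \sqrt{3}$ ($d = 7 - \sqrt{-17 - 31} = 7 - \sqrt{-48} = 7 - 4 i \sqrt{3} \approx 7.0 - 6.9282 i$)
$\left(\left(-5\right) \left(-4\right) - 1\right) d L{\left(5,-5 \right)} = \left(\left(-5\right) \left(-4\right) - 1\right) \left(7 - 4 i \sqrt{3}\right) 36 \left(-5\right) 5 = \left(20 - 1\right) \left(7 - 4 i \sqrt{3}\right) \left(-900\right) = 19 \left(-6300 + 3600 i \sqrt{3}\right) = -119700 + 68400 i \sqrt{3}$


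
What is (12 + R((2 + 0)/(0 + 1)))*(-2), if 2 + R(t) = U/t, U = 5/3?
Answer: -65/3 ≈ -21.667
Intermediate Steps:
U = 5/3 (U = 5*(1/3) = 5/3 ≈ 1.6667)
R(t) = -2 + 5/(3*t)
(12 + R((2 + 0)/(0 + 1)))*(-2) = (12 + (-2 + 5/(3*(((2 + 0)/(0 + 1))))))*(-2) = (12 + (-2 + 5/(3*((2/1)))))*(-2) = (12 + (-2 + 5/(3*((2*1)))))*(-2) = (12 + (-2 + (5/3)/2))*(-2) = (12 + (-2 + (5/3)*(1/2)))*(-2) = (12 + (-2 + 5/6))*(-2) = (12 - 7/6)*(-2) = (65/6)*(-2) = -65/3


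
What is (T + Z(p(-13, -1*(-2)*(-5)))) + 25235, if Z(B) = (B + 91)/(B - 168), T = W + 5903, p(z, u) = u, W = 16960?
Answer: 8561363/178 ≈ 48098.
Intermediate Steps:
T = 22863 (T = 16960 + 5903 = 22863)
Z(B) = (91 + B)/(-168 + B)
(T + Z(p(-13, -1*(-2)*(-5)))) + 25235 = (22863 + (91 - 1*(-2)*(-5))/(-168 - 1*(-2)*(-5))) + 25235 = (22863 + (91 + 2*(-5))/(-168 + 2*(-5))) + 25235 = (22863 + (91 - 10)/(-168 - 10)) + 25235 = (22863 + 81/(-178)) + 25235 = (22863 - 1/178*81) + 25235 = (22863 - 81/178) + 25235 = 4069533/178 + 25235 = 8561363/178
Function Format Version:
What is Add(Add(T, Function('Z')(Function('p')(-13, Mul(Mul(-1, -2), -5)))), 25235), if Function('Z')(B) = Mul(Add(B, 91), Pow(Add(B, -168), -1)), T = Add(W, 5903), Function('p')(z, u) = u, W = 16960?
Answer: Rational(8561363, 178) ≈ 48098.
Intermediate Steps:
T = 22863 (T = Add(16960, 5903) = 22863)
Function('Z')(B) = Mul(Pow(Add(-168, B), -1), Add(91, B)) (Function('Z')(B) = Mul(Add(91, B), Pow(Add(-168, B), -1)) = Mul(Pow(Add(-168, B), -1), Add(91, B)))
Add(Add(T, Function('Z')(Function('p')(-13, Mul(Mul(-1, -2), -5)))), 25235) = Add(Add(22863, Mul(Pow(Add(-168, Mul(Mul(-1, -2), -5)), -1), Add(91, Mul(Mul(-1, -2), -5)))), 25235) = Add(Add(22863, Mul(Pow(Add(-168, Mul(2, -5)), -1), Add(91, Mul(2, -5)))), 25235) = Add(Add(22863, Mul(Pow(Add(-168, -10), -1), Add(91, -10))), 25235) = Add(Add(22863, Mul(Pow(-178, -1), 81)), 25235) = Add(Add(22863, Mul(Rational(-1, 178), 81)), 25235) = Add(Add(22863, Rational(-81, 178)), 25235) = Add(Rational(4069533, 178), 25235) = Rational(8561363, 178)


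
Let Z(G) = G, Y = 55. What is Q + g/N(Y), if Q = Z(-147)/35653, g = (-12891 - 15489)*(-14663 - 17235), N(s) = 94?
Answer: 16137710793951/1675691 ≈ 9.6305e+6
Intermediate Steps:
g = 905265240 (g = -28380*(-31898) = 905265240)
Q = -147/35653 ≈ -0.0041231
Q + g/N(Y) = -147/35653 + 905265240/94 = -147/35653 + 905265240*(1/94) = -147/35653 + 452632620/47 = 16137710793951/1675691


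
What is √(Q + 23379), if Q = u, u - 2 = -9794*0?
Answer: √23381 ≈ 152.91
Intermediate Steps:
u = 2 (u = 2 - 9794*0 = 2 - 59*0 = 2 + 0 = 2)
Q = 2
√(Q + 23379) = √(2 + 23379) = √23381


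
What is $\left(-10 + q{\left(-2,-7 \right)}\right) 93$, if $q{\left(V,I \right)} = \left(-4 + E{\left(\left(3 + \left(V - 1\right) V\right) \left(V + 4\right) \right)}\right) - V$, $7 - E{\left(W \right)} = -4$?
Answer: $-93$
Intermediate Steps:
$E{\left(W \right)} = 11$ ($E{\left(W \right)} = 7 - -4 = 7 + 4 = 11$)
$q{\left(V,I \right)} = 7 - V$ ($q{\left(V,I \right)} = \left(-4 + 11\right) - V = 7 - V$)
$\left(-10 + q{\left(-2,-7 \right)}\right) 93 = \left(-10 + \left(7 - -2\right)\right) 93 = \left(-10 + \left(7 + 2\right)\right) 93 = \left(-10 + 9\right) 93 = \left(-1\right) 93 = -93$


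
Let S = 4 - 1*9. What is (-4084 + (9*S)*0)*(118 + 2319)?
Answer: -9952708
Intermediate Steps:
S = -5 (S = 4 - 9 = -5)
(-4084 + (9*S)*0)*(118 + 2319) = (-4084 + (9*(-5))*0)*(118 + 2319) = (-4084 - 45*0)*2437 = (-4084 + 0)*2437 = -4084*2437 = -9952708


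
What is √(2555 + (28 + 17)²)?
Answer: 2*√1145 ≈ 67.676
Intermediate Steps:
√(2555 + (28 + 17)²) = √(2555 + 45²) = √(2555 + 2025) = √4580 = 2*√1145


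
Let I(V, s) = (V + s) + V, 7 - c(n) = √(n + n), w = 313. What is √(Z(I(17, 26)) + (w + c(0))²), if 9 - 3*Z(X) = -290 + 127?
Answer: 2*√230529/3 ≈ 320.09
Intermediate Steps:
c(n) = 7 - √2*√n (c(n) = 7 - √(n + n) = 7 - √(2*n) = 7 - √2*√n)
I(V, s) = s + 2*V
Z(X) = 172/3 (Z(X) = 3 - (-290 + 127)/3 = 3 - ⅓*(-163) = 3 + 163/3 = 172/3)
√(Z(I(17, 26)) + (w + c(0))²) = √(172/3 + (313 + (7 - √2*√0))²) = √(172/3 + (313 + (7 - 1*√2*0))²) = √(172/3 + (313 + (7 + 0))²) = √(172/3 + (313 + 7)²) = √(172/3 + 320²) = √(172/3 + 102400) = √(307372/3) = 2*√230529/3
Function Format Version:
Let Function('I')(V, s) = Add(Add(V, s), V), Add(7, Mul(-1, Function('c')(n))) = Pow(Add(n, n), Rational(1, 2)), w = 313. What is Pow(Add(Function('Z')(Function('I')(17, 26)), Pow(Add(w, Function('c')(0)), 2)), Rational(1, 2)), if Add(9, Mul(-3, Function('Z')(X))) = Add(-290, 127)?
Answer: Mul(Rational(2, 3), Pow(230529, Rational(1, 2))) ≈ 320.09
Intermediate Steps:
Function('c')(n) = Add(7, Mul(-1, Pow(2, Rational(1, 2)), Pow(n, Rational(1, 2)))) (Function('c')(n) = Add(7, Mul(-1, Pow(Add(n, n), Rational(1, 2)))) = Add(7, Mul(-1, Pow(Mul(2, n), Rational(1, 2)))) = Add(7, Mul(-1, Mul(Pow(2, Rational(1, 2)), Pow(n, Rational(1, 2))))) = Add(7, Mul(-1, Pow(2, Rational(1, 2)), Pow(n, Rational(1, 2)))))
Function('I')(V, s) = Add(s, Mul(2, V))
Function('Z')(X) = Rational(172, 3) (Function('Z')(X) = Add(3, Mul(Rational(-1, 3), Add(-290, 127))) = Add(3, Mul(Rational(-1, 3), -163)) = Add(3, Rational(163, 3)) = Rational(172, 3))
Pow(Add(Function('Z')(Function('I')(17, 26)), Pow(Add(w, Function('c')(0)), 2)), Rational(1, 2)) = Pow(Add(Rational(172, 3), Pow(Add(313, Add(7, Mul(-1, Pow(2, Rational(1, 2)), Pow(0, Rational(1, 2))))), 2)), Rational(1, 2)) = Pow(Add(Rational(172, 3), Pow(Add(313, Add(7, Mul(-1, Pow(2, Rational(1, 2)), 0))), 2)), Rational(1, 2)) = Pow(Add(Rational(172, 3), Pow(Add(313, Add(7, 0)), 2)), Rational(1, 2)) = Pow(Add(Rational(172, 3), Pow(Add(313, 7), 2)), Rational(1, 2)) = Pow(Add(Rational(172, 3), Pow(320, 2)), Rational(1, 2)) = Pow(Add(Rational(172, 3), 102400), Rational(1, 2)) = Pow(Rational(307372, 3), Rational(1, 2)) = Mul(Rational(2, 3), Pow(230529, Rational(1, 2)))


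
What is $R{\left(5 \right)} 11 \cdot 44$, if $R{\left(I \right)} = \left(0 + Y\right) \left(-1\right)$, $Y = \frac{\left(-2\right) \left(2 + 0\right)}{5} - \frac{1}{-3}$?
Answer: $\frac{3388}{15} \approx 225.87$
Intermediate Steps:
$Y = - \frac{7}{15}$ ($Y = \left(-2\right) 2 \cdot \frac{1}{5} - - \frac{1}{3} = \left(-4\right) \frac{1}{5} + \frac{1}{3} = - \frac{4}{5} + \frac{1}{3} = - \frac{7}{15} \approx -0.46667$)
$R{\left(I \right)} = \frac{7}{15}$ ($R{\left(I \right)} = \left(0 - \frac{7}{15}\right) \left(-1\right) = \left(- \frac{7}{15}\right) \left(-1\right) = \frac{7}{15}$)
$R{\left(5 \right)} 11 \cdot 44 = \frac{7}{15} \cdot 11 \cdot 44 = \frac{77}{15} \cdot 44 = \frac{3388}{15}$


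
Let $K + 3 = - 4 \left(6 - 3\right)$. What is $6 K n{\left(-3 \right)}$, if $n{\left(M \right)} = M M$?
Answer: $-810$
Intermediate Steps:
$K = -15$ ($K = -3 - 4 \left(6 - 3\right) = -3 - 12 = -15$)
$n{\left(M \right)} = M^{2}$
$6 K n{\left(-3 \right)} = 6 \left(-15\right) \left(-3\right)^{2} = \left(-90\right) 9 = -810$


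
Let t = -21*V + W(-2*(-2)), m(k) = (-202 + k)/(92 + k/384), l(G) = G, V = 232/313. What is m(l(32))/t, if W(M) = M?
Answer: 1878/11765 ≈ 0.15963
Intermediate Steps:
V = 232/313 (V = 232*(1/313) = 232/313 ≈ 0.74121)
m(k) = (-202 + k)/(92 + k/384) (m(k) = (-202 + k)/(92 + k*(1/384)) = (-202 + k)/(92 + k/384))
t = -3620/313 (t = -21*232/313 - 2*(-2) = -4872/313 + 4 = -3620/313 ≈ -11.565)
m(l(32))/t = (384*(-202 + 32)/(35328 + 32))/(-3620/313) = (384*(-170)/35360)*(-313/3620) = (384*(1/35360)*(-170))*(-313/3620) = -24/13*(-313/3620) = 1878/11765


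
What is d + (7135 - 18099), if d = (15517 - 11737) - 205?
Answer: -7389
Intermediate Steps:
d = 3575 (d = 3780 - 205 = 3575)
d + (7135 - 18099) = 3575 + (7135 - 18099) = 3575 - 10964 = -7389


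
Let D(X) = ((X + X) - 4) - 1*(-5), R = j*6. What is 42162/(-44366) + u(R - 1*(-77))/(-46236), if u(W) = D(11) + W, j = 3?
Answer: -488659355/512826594 ≈ -0.95287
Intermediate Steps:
R = 18 (R = 3*6 = 18)
D(X) = 1 + 2*X (D(X) = (2*X - 4) + 5 = (-4 + 2*X) + 5 = 1 + 2*X)
u(W) = 23 + W (u(W) = (1 + 2*11) + W = (1 + 22) + W = 23 + W)
42162/(-44366) + u(R - 1*(-77))/(-46236) = 42162/(-44366) + (23 + (18 - 1*(-77)))/(-46236) = 42162*(-1/44366) + (23 + (18 + 77))*(-1/46236) = -21081/22183 + (23 + 95)*(-1/46236) = -21081/22183 + 118*(-1/46236) = -21081/22183 - 59/23118 = -488659355/512826594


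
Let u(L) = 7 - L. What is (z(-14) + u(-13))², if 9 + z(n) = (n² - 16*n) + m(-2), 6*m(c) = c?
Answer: 1669264/9 ≈ 1.8547e+5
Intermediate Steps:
m(c) = c/6
z(n) = -28/3 + n² - 16*n (z(n) = -9 + ((n² - 16*n) + (⅙)*(-2)) = -9 + ((n² - 16*n) - ⅓) = -9 + (-⅓ + n² - 16*n) = -28/3 + n² - 16*n)
(z(-14) + u(-13))² = ((-28/3 + (-14)² - 16*(-14)) + (7 - 1*(-13)))² = ((-28/3 + 196 + 224) + (7 + 13))² = (1232/3 + 20)² = (1292/3)² = 1669264/9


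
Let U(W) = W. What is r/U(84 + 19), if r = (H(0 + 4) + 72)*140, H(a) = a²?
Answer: 12320/103 ≈ 119.61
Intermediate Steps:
r = 12320 (r = ((0 + 4)² + 72)*140 = (4² + 72)*140 = (16 + 72)*140 = 88*140 = 12320)
r/U(84 + 19) = 12320/(84 + 19) = 12320/103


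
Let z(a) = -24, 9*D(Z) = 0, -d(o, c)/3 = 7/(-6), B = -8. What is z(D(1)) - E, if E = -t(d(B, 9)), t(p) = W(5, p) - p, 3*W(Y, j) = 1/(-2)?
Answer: -83/3 ≈ -27.667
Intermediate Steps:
W(Y, j) = -⅙ (W(Y, j) = (⅓)/(-2) = (⅓)*(-½) = -⅙)
d(o, c) = 7/2 (d(o, c) = -21/(-6) = -21*(-1)/6 = -3*(-7/6) = 7/2)
D(Z) = 0 (D(Z) = (⅑)*0 = 0)
t(p) = -⅙ - p
E = 11/3 (E = -(-⅙ - 1*7/2) = -(-⅙ - 7/2) = -1*(-11/3) = 11/3 ≈ 3.6667)
z(D(1)) - E = -24 - 1*11/3 = -24 - 11/3 = -83/3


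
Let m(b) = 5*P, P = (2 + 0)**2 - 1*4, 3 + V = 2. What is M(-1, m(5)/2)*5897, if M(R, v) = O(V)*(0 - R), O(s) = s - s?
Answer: 0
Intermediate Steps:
V = -1 (V = -3 + 2 = -1)
O(s) = 0
P = 0 (P = 2**2 - 4 = 4 - 4 = 0)
m(b) = 0 (m(b) = 5*0 = 0)
M(R, v) = 0 (M(R, v) = 0*(0 - R) = 0*(-R) = 0)
M(-1, m(5)/2)*5897 = 0*5897 = 0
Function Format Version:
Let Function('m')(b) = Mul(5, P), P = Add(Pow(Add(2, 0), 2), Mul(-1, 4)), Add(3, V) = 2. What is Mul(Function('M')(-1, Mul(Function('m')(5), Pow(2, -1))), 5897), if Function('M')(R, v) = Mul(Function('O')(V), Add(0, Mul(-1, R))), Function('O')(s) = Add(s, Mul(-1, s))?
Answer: 0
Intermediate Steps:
V = -1 (V = Add(-3, 2) = -1)
Function('O')(s) = 0
P = 0 (P = Add(Pow(2, 2), -4) = Add(4, -4) = 0)
Function('m')(b) = 0 (Function('m')(b) = Mul(5, 0) = 0)
Function('M')(R, v) = 0 (Function('M')(R, v) = Mul(0, Add(0, Mul(-1, R))) = Mul(0, Mul(-1, R)) = 0)
Mul(Function('M')(-1, Mul(Function('m')(5), Pow(2, -1))), 5897) = Mul(0, 5897) = 0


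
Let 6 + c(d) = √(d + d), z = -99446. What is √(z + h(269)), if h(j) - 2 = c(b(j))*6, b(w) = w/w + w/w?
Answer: 18*I*√307 ≈ 315.39*I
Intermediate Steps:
b(w) = 2 (b(w) = 1 + 1 = 2)
c(d) = -6 + √2*√d (c(d) = -6 + √(d + d) = -6 + √(2*d) = -6 + √2*√d)
h(j) = -22 (h(j) = 2 + (-6 + √2*√2)*6 = 2 + (-6 + 2)*6 = 2 - 4*6 = 2 - 24 = -22)
√(z + h(269)) = √(-99446 - 22) = √(-99468) = 18*I*√307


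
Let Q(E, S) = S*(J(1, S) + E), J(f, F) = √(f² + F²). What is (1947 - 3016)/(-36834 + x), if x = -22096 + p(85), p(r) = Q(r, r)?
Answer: 11054529/524239835 + 18173*√7226/524239835 ≈ 0.024034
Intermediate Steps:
J(f, F) = √(F² + f²)
Q(E, S) = S*(E + √(1 + S²)) (Q(E, S) = S*(√(S² + 1²) + E) = S*(√(S² + 1) + E) = S*(√(1 + S²) + E) = S*(E + √(1 + S²)))
p(r) = r*(r + √(1 + r²))
x = -14871 + 85*√7226 (x = -22096 + 85*(85 + √(1 + 85²)) = -22096 + 85*(85 + √(1 + 7225)) = -22096 + 85*(85 + √7226) = -22096 + (7225 + 85*√7226) = -14871 + 85*√7226 ≈ -7645.5)
(1947 - 3016)/(-36834 + x) = (1947 - 3016)/(-36834 + (-14871 + 85*√7226)) = -1069/(-51705 + 85*√7226)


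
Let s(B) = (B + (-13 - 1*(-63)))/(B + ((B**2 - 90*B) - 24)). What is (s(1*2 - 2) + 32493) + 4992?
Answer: 449795/12 ≈ 37483.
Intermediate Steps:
s(B) = (50 + B)/(-24 + B**2 - 89*B) (s(B) = (B + (-13 + 63))/(B + (-24 + B**2 - 90*B)) = (B + 50)/(-24 + B**2 - 89*B) = (50 + B)/(-24 + B**2 - 89*B))
(s(1*2 - 2) + 32493) + 4992 = ((50 + (1*2 - 2))/(-24 + (1*2 - 2)**2 - 89*(1*2 - 2)) + 32493) + 4992 = ((50 + (2 - 2))/(-24 + (2 - 2)**2 - 89*(2 - 2)) + 32493) + 4992 = ((50 + 0)/(-24 + 0**2 - 89*0) + 32493) + 4992 = (50/(-24 + 0 + 0) + 32493) + 4992 = (50/(-24) + 32493) + 4992 = (-1/24*50 + 32493) + 4992 = (-25/12 + 32493) + 4992 = 389891/12 + 4992 = 449795/12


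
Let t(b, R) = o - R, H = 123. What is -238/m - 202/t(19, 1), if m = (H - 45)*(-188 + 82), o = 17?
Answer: -208291/16536 ≈ -12.596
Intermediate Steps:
t(b, R) = 17 - R
m = -8268 (m = (123 - 45)*(-188 + 82) = 78*(-106) = -8268)
-238/m - 202/t(19, 1) = -238/(-8268) - 202/(17 - 1*1) = -238*(-1/8268) - 202/(17 - 1) = 119/4134 - 202/16 = 119/4134 - 202*1/16 = 119/4134 - 101/8 = -208291/16536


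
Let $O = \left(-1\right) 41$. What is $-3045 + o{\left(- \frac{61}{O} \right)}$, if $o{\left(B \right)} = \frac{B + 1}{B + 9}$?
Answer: $- \frac{654624}{215} \approx -3044.8$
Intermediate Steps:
$O = -41$
$o{\left(B \right)} = \frac{1 + B}{9 + B}$
$-3045 + o{\left(- \frac{61}{O} \right)} = -3045 + \frac{1 - \frac{61}{-41}}{9 - \frac{61}{-41}} = -3045 + \frac{1 - - \frac{61}{41}}{9 - - \frac{61}{41}} = -3045 + \frac{1 + \frac{61}{41}}{9 + \frac{61}{41}} = -3045 + \frac{1}{\frac{430}{41}} \cdot \frac{102}{41} = -3045 + \frac{41}{430} \cdot \frac{102}{41} = -3045 + \frac{51}{215} = - \frac{654624}{215}$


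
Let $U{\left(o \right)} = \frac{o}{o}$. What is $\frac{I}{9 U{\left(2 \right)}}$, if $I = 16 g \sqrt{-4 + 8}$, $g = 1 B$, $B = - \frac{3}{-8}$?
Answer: $\frac{4}{3} \approx 1.3333$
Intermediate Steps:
$B = \frac{3}{8}$ ($B = \left(-3\right) \left(- \frac{1}{8}\right) = \frac{3}{8} \approx 0.375$)
$U{\left(o \right)} = 1$
$g = \frac{3}{8}$ ($g = 1 \cdot \frac{3}{8} = \frac{3}{8} \approx 0.375$)
$I = 12$ ($I = 16 \cdot \frac{3}{8} \sqrt{-4 + 8} = 6 \sqrt{4} = 6 \cdot 2 = 12$)
$\frac{I}{9 U{\left(2 \right)}} = \frac{12}{9 \cdot 1} = \frac{12}{9} = 12 \cdot \frac{1}{9} = \frac{4}{3}$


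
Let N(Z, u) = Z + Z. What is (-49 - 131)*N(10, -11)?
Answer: -3600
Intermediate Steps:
N(Z, u) = 2*Z
(-49 - 131)*N(10, -11) = (-49 - 131)*(2*10) = -180*20 = -3600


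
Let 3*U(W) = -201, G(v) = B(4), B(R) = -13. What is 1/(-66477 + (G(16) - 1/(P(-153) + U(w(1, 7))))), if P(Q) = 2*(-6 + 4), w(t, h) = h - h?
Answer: -71/4720789 ≈ -1.5040e-5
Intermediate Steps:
w(t, h) = 0
P(Q) = -4 (P(Q) = 2*(-2) = -4)
G(v) = -13
U(W) = -67 (U(W) = (⅓)*(-201) = -67)
1/(-66477 + (G(16) - 1/(P(-153) + U(w(1, 7))))) = 1/(-66477 + (-13 - 1/(-4 - 67))) = 1/(-66477 + (-13 - 1/(-71))) = 1/(-66477 + (-13 - 1*(-1/71))) = 1/(-66477 + (-13 + 1/71)) = 1/(-66477 - 922/71) = 1/(-4720789/71) = -71/4720789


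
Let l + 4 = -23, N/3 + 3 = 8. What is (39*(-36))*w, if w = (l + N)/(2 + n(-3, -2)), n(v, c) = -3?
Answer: -16848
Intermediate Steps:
N = 15 (N = -9 + 3*8 = -9 + 24 = 15)
l = -27 (l = -4 - 23 = -27)
w = 12 (w = (-27 + 15)/(2 - 3) = -12/(-1) = -12*(-1) = 12)
(39*(-36))*w = (39*(-36))*12 = -1404*12 = -16848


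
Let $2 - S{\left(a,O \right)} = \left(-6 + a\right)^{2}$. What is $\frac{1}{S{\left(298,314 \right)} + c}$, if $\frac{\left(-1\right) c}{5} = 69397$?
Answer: $- \frac{1}{432247} \approx -2.3135 \cdot 10^{-6}$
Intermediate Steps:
$c = -346985$ ($c = \left(-5\right) 69397 = -346985$)
$S{\left(a,O \right)} = 2 - \left(-6 + a\right)^{2}$
$\frac{1}{S{\left(298,314 \right)} + c} = \frac{1}{\left(2 - \left(-6 + 298\right)^{2}\right) - 346985} = \frac{1}{\left(2 - 292^{2}\right) - 346985} = \frac{1}{\left(2 - 85264\right) - 346985} = \frac{1}{-85262 - 346985} = \frac{1}{-432247} = - \frac{1}{432247}$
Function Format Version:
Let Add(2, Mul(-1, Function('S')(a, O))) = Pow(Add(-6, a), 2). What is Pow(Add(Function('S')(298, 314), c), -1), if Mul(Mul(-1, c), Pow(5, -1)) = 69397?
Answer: Rational(-1, 432247) ≈ -2.3135e-6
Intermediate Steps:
c = -346985 (c = Mul(-5, 69397) = -346985)
Function('S')(a, O) = Add(2, Mul(-1, Pow(Add(-6, a), 2)))
Pow(Add(Function('S')(298, 314), c), -1) = Pow(Add(Add(2, Mul(-1, Pow(Add(-6, 298), 2))), -346985), -1) = Pow(Add(Add(2, Mul(-1, Pow(292, 2))), -346985), -1) = Pow(Add(Add(2, Mul(-1, 85264)), -346985), -1) = Pow(Add(Add(2, -85264), -346985), -1) = Pow(Add(-85262, -346985), -1) = Pow(-432247, -1) = Rational(-1, 432247)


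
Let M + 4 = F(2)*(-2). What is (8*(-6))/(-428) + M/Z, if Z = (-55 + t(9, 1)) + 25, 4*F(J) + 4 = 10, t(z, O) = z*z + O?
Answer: -125/5564 ≈ -0.022466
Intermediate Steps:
t(z, O) = O + z**2 (t(z, O) = z**2 + O = O + z**2)
F(J) = 3/2 (F(J) = -1 + (1/4)*10 = -1 + 5/2 = 3/2)
Z = 52 (Z = (-55 + (1 + 9**2)) + 25 = (-55 + (1 + 81)) + 25 = (-55 + 82) + 25 = 27 + 25 = 52)
M = -7 (M = -4 + (3/2)*(-2) = -4 - 3 = -7)
(8*(-6))/(-428) + M/Z = (8*(-6))/(-428) - 7/52 = -48*(-1/428) - 7*1/52 = 12/107 - 7/52 = -125/5564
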